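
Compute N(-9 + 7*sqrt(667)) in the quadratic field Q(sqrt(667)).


N(a + b*sqrt(d)) = a^2 - d*b^2
= (-9)^2 - (667)*(7)^2
= 81 - 32683
= -32602

-32602


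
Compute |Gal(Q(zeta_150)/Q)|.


|Gal(Q(zeta_150)/Q)| = phi(150)
= 40

40


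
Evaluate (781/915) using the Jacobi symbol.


Compute (781/915) via quadratic reciprocity:
  reciprocity: (781/915) -> +(915/781)
  reduce: (134/781)
  pull out 2: (2/781) = -1  (since 781 mod 8 = 5)
  reciprocity: (67/781) -> +(781/67)
  reduce: (44/67)
  pull out 2: (2/67) = -1  (since 67 mod 8 = 3)
  pull out 2: (2/67) = -1  (since 67 mod 8 = 3)
  reciprocity: (11/67) -> -(67/11)
  reduce: (1/11)
  (1/11) = 1
Product of signs = 1

1


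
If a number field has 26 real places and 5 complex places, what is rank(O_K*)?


By Dirichlet's unit theorem:
rank = r1 + r2 - 1
= 26 + 5 - 1
= 30

30


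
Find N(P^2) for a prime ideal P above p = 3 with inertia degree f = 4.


N(P^a) = p^(a*f)
= 3^(2*4)
= 3^8
= 6561

6561


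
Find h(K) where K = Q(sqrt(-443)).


K = Q(sqrt(-443)). d mod 4 = 1, so D = disc(K) = d = -443
h(K) equals the number of primitive reduced positive-definite forms (a, b, c) = a*x^2 + b*x*y + c*y^2 with b^2 - 4ac = D,
where reduced means |b| <= a <= c, with b >= 0 whenever |b| = a or a = c, and primitive means gcd(a, b, c) = 1.
Reduced forces 3a^2 <= |D| = 443, so 1 <= a <= 12; b must have the parity of D, and c = (b^2 - D)/(4a) must be an integer >= a.
Enumerate a = 1..12, b in [-a, a]:
  a=1: (1, 1, 111)  [1]
  a=2: none
  a=3: (3, -1, 37), (3, 1, 37)  [2]
  a=4..8: none
  a=9: (9, -5, 13), (9, 5, 13)  [2]
  a=10..12: none
Total reduced forms: 1 + 2 + 2 = 5
h = 5

5


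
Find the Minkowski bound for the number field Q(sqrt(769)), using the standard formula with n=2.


d = 769, d mod 4 = 1, so disc(K) = d = 769; |disc(K)| = 769
Real quadratic field, so n = 2, s = r2 = 0, r1 = 2
M = (n!/n^n) * (4/pi)^s * sqrt(|disc(K)|) = (2!/2^2) * (4/pi)^0 * sqrt(769)
= 0.5 * 1.000000 * 27.730849
= 13.8654

13.8654


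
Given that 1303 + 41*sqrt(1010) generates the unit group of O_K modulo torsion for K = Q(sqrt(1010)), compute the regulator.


epsilon = 1303 + 41*sqrt(1010)
= 2606.0004
R = ln(2606.0004)
= 7.8656

7.8656


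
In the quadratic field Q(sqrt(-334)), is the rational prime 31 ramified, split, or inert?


K = Q(sqrt(-334)). Since d mod 4 = 2, disc(K) = -1336.
Check p | disc: -1336 mod 31 = 28.
p does not divide disc. Compute Legendre symbol (d/p):
7^((31-1)/2) mod 31 = 1
(d/p) = 1, so p splits: (p) = P*P' with e=1, f=1, g=2.
Therefore p is split.

split


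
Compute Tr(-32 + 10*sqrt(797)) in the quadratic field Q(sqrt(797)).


Tr(a + b*sqrt(d)) = (a + b*sqrt(d)) + (a - b*sqrt(d)) = 2a
= 2 * (-32)
= -64

-64


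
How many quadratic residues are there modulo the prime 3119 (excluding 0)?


For prime p, the number of non-zero quadratic residues is (p-1)/2.
= (3119-1)/2
= 1559

1559


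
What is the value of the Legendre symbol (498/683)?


p = 683 is prime, so compute (498/683) with the reciprocity algorithm (Jacobi-symbol steps: pull out 2s via (2/n), flip via reciprocity, reduce):
  pull out 2: (2/683) = -1  (since 683 mod 8 = 3)
  reciprocity: (249/683) -> +(683/249)
  reduce: (185/249)
  reciprocity: (185/249) -> +(249/185)
  reduce: (64/185)
  pull out 2: (2/185) = +1  (since 185 mod 8 = 1)
  pull out 2: (2/185) = +1  (since 185 mod 8 = 1)
  pull out 2: (2/185) = +1  (since 185 mod 8 = 1)
  pull out 2: (2/185) = +1  (since 185 mod 8 = 1)
  pull out 2: (2/185) = +1  (since 185 mod 8 = 1)
  pull out 2: (2/185) = +1  (since 185 mod 8 = 1)
  (1/185) = 1
Product of signs = -1
(498/683) = -1

-1


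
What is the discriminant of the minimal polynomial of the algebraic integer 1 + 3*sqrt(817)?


The element 1 + 3*sqrt(817) has minimal polynomial:
x^2 - 2*x - 7352
Discriminant = (-2)^2 - 4*(-7352)
= 4 + 29408
= 29412

29412


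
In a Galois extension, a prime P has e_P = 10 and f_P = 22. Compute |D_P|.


|D_P| = e * f
= 10 * 22
= 220

220


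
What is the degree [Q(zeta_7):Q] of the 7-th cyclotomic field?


The degree equals Euler's totient phi(7).
7 = 7
phi(7) = 6

6


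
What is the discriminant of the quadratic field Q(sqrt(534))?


For K = Q(sqrt(d)) with d squarefree: disc(K) = d if d = 1 mod 4, and disc(K) = 4d if d = 2 or 3 mod 4.
Here d = 534, and d mod 4 = 2.
d = 2 mod 4, not 1 (O_K = Z[sqrt(d)]), so disc(K) = 4d = 4 * (534) = 2136

2136


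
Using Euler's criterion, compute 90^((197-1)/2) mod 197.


p = 197 is prime and the exponent is (p-1)/2 = 98, so by Euler's criterion 90^98 = (90/197) = +1 or -1 mod 197.
Compute by square-and-multiply:
  98 = 64 + 32 + 2 (binary 1100010)
  Repeated squaring mod 197: 90^1 = 90, 90^2 = 23, 90^4 = 135, 90^8 = 101, 90^16 = 154, 90^32 = 76, 90^64 = 63
  90^98 = 90^64 * 90^32 * 90^2 = 63 * 76 * 23 mod 197
    63 * 76 = 4788 = 60 mod 197
    60 * 23 = 1380 = 1 mod 197
  90^98 = 1 mod 197
Result 1: 90 is a quadratic residue mod 197.
90^98 mod 197 = 1

1


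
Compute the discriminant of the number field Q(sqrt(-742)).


For K = Q(sqrt(d)) with d squarefree: disc(K) = d if d = 1 mod 4, and disc(K) = 4d if d = 2 or 3 mod 4.
Here d = -742, and d mod 4 = 2.
d = 2 mod 4, not 1 (O_K = Z[sqrt(d)]), so disc(K) = 4d = 4 * (-742) = -2968

-2968


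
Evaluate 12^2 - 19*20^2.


x^2 - d*y^2
= 12^2 - 19*20^2
= 144 - 7600
= -7456

-7456


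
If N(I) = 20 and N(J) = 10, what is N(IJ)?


N(IJ) = N(I) * N(J)
= 20 * 10
= 200

200


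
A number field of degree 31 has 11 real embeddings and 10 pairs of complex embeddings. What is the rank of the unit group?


By Dirichlet's unit theorem:
rank = r1 + r2 - 1
= 11 + 10 - 1
= 20

20


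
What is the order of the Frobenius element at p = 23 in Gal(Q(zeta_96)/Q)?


The Frobenius at p in Gal(Q(zeta_n)/Q) = (Z/nZ)* is the class of p, so its order is ord_96(23), the smallest k >= 1 with 23^k = 1 mod 96.
n = 96 = 2^5 * 3, phi(96) = 32; the order divides phi(n).
Divisors of 32: 1, 2, 4, 8, 16, 32
Repeated squaring mod 96: 23^1 = 23, 23^2 = 49, 23^4 = 1, 23^8 = 1, 23^16 = 1, 23^32 = 1
Test divisors in increasing order:
  k=1: 23^1 = 23 mod 96
  k=2: 23^2 = 49 mod 96
  k=4: 23^4 = 1 mod 96  <- first divisor giving 1
Order = 4

4


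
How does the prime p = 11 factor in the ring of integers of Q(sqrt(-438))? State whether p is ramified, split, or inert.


K = Q(sqrt(-438)). Since d mod 4 = 2, disc(K) = -1752.
Check p | disc: -1752 mod 11 = 8.
p does not divide disc. Compute Legendre symbol (d/p):
2^((11-1)/2) mod 11 = -1
(d/p) = -1, so p is inert: (p) stays prime with e=1, f=2, g=1.
Therefore p is inert.

inert


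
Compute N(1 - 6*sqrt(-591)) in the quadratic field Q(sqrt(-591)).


N(a + b*sqrt(d)) = a^2 - d*b^2
= (1)^2 - (-591)*(-6)^2
= 1 + 21276
= 21277

21277


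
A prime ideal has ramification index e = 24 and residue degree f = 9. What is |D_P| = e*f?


|D_P| = e * f
= 24 * 9
= 216

216


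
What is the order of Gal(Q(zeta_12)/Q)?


|Gal(Q(zeta_12)/Q)| = phi(12)
= 4

4


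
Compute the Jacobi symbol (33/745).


Compute (33/745) via quadratic reciprocity:
  reciprocity: (33/745) -> +(745/33)
  reduce: (19/33)
  reciprocity: (19/33) -> +(33/19)
  reduce: (14/19)
  pull out 2: (2/19) = -1  (since 19 mod 8 = 3)
  reciprocity: (7/19) -> -(19/7)
  reduce: (5/7)
  reciprocity: (5/7) -> +(7/5)
  reduce: (2/5)
  pull out 2: (2/5) = -1  (since 5 mod 8 = 5)
  (1/5) = 1
Product of signs = -1

-1


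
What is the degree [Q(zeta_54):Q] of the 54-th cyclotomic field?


The degree equals Euler's totient phi(54).
54 = 2 * 3^3
phi(54) = 18

18


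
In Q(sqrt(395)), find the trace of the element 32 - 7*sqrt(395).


Tr(a + b*sqrt(d)) = (a + b*sqrt(d)) + (a - b*sqrt(d)) = 2a
= 2 * (32)
= 64

64


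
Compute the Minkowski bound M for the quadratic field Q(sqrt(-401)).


d = -401, d mod 4 = 3, so disc(K) = 4d = -1604; |disc(K)| = 1604
Imaginary quadratic field, so n = 2, s = r2 = 1, r1 = 0
M = (n!/n^n) * (4/pi)^s * sqrt(|disc(K)|) = (2!/2^2) * (4/pi)^1 * sqrt(1604)
= 0.5 * 1.273240 * 40.049969
= 25.4966

25.4966


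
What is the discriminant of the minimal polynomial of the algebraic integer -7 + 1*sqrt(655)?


The element -7 + 1*sqrt(655) has minimal polynomial:
x^2 + 14*x - 606
Discriminant = (14)^2 - 4*(-606)
= 196 + 2424
= 2620

2620


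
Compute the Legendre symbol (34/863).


p = 863 is prime, so compute (34/863) with the reciprocity algorithm (Jacobi-symbol steps: pull out 2s via (2/n), flip via reciprocity, reduce):
  pull out 2: (2/863) = +1  (since 863 mod 8 = 7)
  reciprocity: (17/863) -> +(863/17)
  reduce: (13/17)
  reciprocity: (13/17) -> +(17/13)
  reduce: (4/13)
  pull out 2: (2/13) = -1  (since 13 mod 8 = 5)
  pull out 2: (2/13) = -1  (since 13 mod 8 = 5)
  (1/13) = 1
Product of signs = 1
(34/863) = 1

1


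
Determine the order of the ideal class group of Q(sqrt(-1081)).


K = Q(sqrt(-1081)). d mod 4 = 3, so D = disc(K) = 4d = -4324
h(K) equals the number of primitive reduced positive-definite forms (a, b, c) = a*x^2 + b*x*y + c*y^2 with b^2 - 4ac = D,
where reduced means |b| <= a <= c, with b >= 0 whenever |b| = a or a = c, and primitive means gcd(a, b, c) = 1.
Reduced forces 3a^2 <= |D| = 4324, so 1 <= a <= 37; b must have the parity of D, and c = (b^2 - D)/(4a) must be an integer >= a.
Enumerate a = 1..37, b in [-a, a]:
  a=1: (1, 0, 1081)  [1]
  a=2: (2, 2, 541)  [1]
  a=3..4: none
  a=5: (5, -4, 217), (5, 4, 217)  [2]
  a=6: none
  a=7: (7, -4, 155), (7, 4, 155)  [2]
  a=8..9: none
  a=10: (10, -6, 109), (10, 6, 109)  [2]
  a=11..13: none
  a=14: (14, -10, 79), (14, 10, 79)  [2]
  a=15..22: none
  a=23: (23, 0, 47)  [1]
  a=24: none
  a=25: (25, -24, 49), (25, 24, 49)  [2]
  a=26..30: none
  a=31: (31, -4, 35), (31, 4, 35)  [2]
  a=32..34: none
  a=35: (35, 24, 35)  [1]
  a=36..37: none
Total reduced forms: 1 + 1 + 2 + 2 + 2 + 2 + 1 + 2 + 2 + 1 = 16
h = 16

16


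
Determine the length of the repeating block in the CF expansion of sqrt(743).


Run the CF algorithm for sqrt(743).
a_0 = floor(sqrt(743)) = 27; set m_0=0, q_0=1.
Recurrence: m' = q*a - m,  q' = (d - m'^2)/q,  a' = floor((a_0 + m')/q').
  step 1: m=27, q=14, a=3
  step 2: m=15, q=37, a=1
  step 3: m=22, q=7, a=7
  step 4: m=27, q=2, a=27
  step 5: m=27, q=7, a=7
  step 6: m=22, q=37, a=1
  step 7: m=15, q=14, a=3
  step 8: m=27, q=1, a=54
a_8 = 2*a_0 = 54, so the period closes here.
sqrt(743) = [27; 3, 1, 7, 27, 7, 1, 3, 54]
Period length = 8

8


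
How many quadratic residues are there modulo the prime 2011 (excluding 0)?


For prime p, the number of non-zero quadratic residues is (p-1)/2.
= (2011-1)/2
= 1005

1005


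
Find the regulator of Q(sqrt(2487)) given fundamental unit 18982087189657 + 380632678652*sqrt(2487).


epsilon = 18982087189657 + 380632678652*sqrt(2487)
= 3.7964e+13
R = ln(3.7964e+13)
= 31.2677

31.2677


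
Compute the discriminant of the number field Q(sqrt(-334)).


For K = Q(sqrt(d)) with d squarefree: disc(K) = d if d = 1 mod 4, and disc(K) = 4d if d = 2 or 3 mod 4.
Here d = -334, and d mod 4 = 2.
d = 2 mod 4, not 1 (O_K = Z[sqrt(d)]), so disc(K) = 4d = 4 * (-334) = -1336

-1336


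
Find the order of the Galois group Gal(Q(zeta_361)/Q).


|Gal(Q(zeta_361)/Q)| = phi(361)
= 342

342


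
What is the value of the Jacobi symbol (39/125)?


Compute (39/125) via quadratic reciprocity:
  reciprocity: (39/125) -> +(125/39)
  reduce: (8/39)
  pull out 2: (2/39) = +1  (since 39 mod 8 = 7)
  pull out 2: (2/39) = +1  (since 39 mod 8 = 7)
  pull out 2: (2/39) = +1  (since 39 mod 8 = 7)
  (1/39) = 1
Product of signs = 1

1


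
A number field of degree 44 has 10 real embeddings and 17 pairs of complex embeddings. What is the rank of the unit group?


By Dirichlet's unit theorem:
rank = r1 + r2 - 1
= 10 + 17 - 1
= 26

26


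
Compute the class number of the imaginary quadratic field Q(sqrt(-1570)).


K = Q(sqrt(-1570)). d mod 4 = 2, so D = disc(K) = 4d = -6280
h(K) equals the number of primitive reduced positive-definite forms (a, b, c) = a*x^2 + b*x*y + c*y^2 with b^2 - 4ac = D,
where reduced means |b| <= a <= c, with b >= 0 whenever |b| = a or a = c, and primitive means gcd(a, b, c) = 1.
Reduced forces 3a^2 <= |D| = 6280, so 1 <= a <= 45; b must have the parity of D, and c = (b^2 - D)/(4a) must be an integer >= a.
Enumerate a = 1..45, b in [-a, a]:
  a=1: (1, 0, 1570)  [1]
  a=2: (2, 0, 785)  [1]
  a=3..4: none
  a=5: (5, 0, 314)  [1]
  a=6..9: none
  a=10: (10, 0, 157)  [1]
  a=11: (11, -10, 145), (11, 10, 145)  [2]
  a=12: none
  a=13: (13, -8, 122), (13, 8, 122)  [2]
  a=14..18: none
  a=19: (19, -16, 86), (19, 16, 86)  [2]
  a=20..21: none
  a=22: (22, -12, 73), (22, 12, 73)  [2]
  a=23..25: none
  a=26: (26, -8, 61), (26, 8, 61)  [2]
  a=27..28: none
  a=29: (29, -10, 55), (29, 10, 55)  [2]
  a=30..36: none
  a=37: (37, -26, 47), (37, 26, 47)  [2]
  a=38: (38, -16, 43), (38, 16, 43)  [2]
  a=39..45: none
Total reduced forms: 1 + 1 + 1 + 1 + 2 + 2 + 2 + 2 + 2 + 2 + 2 + 2 = 20
h = 20

20


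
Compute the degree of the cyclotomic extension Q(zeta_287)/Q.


The degree equals Euler's totient phi(287).
287 = 7 * 41
phi(287) = 240

240


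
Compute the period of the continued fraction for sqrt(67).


Run the CF algorithm for sqrt(67).
a_0 = floor(sqrt(67)) = 8; set m_0=0, q_0=1.
Recurrence: m' = q*a - m,  q' = (d - m'^2)/q,  a' = floor((a_0 + m')/q').
  step 1: m=8, q=3, a=5
  step 2: m=7, q=6, a=2
  step 3: m=5, q=7, a=1
  step 4: m=2, q=9, a=1
  step 5: m=7, q=2, a=7
  step 6: m=7, q=9, a=1
  step 7: m=2, q=7, a=1
  step 8: m=5, q=6, a=2
  step 9: m=7, q=3, a=5
  step 10: m=8, q=1, a=16
a_10 = 2*a_0 = 16, so the period closes here.
sqrt(67) = [8; 5, 2, 1, 1, 7, 1, 1, 2, 5, 16]
Period length = 10

10


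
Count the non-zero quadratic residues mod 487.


For prime p, the number of non-zero quadratic residues is (p-1)/2.
= (487-1)/2
= 243

243


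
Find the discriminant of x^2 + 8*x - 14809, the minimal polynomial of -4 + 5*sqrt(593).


The element -4 + 5*sqrt(593) has minimal polynomial:
x^2 + 8*x - 14809
Discriminant = (8)^2 - 4*(-14809)
= 64 + 59236
= 59300

59300


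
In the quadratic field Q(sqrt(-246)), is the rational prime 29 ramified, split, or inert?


K = Q(sqrt(-246)). Since d mod 4 = 2, disc(K) = -984.
Check p | disc: -984 mod 29 = 2.
p does not divide disc. Compute Legendre symbol (d/p):
15^((29-1)/2) mod 29 = -1
(d/p) = -1, so p is inert: (p) stays prime with e=1, f=2, g=1.
Therefore p is inert.

inert


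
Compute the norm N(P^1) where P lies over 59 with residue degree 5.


N(P^a) = p^(a*f)
= 59^(1*5)
= 59^5
= 714924299

714924299


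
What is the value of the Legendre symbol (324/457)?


p = 457 is prime, so compute (324/457) with the reciprocity algorithm (Jacobi-symbol steps: pull out 2s via (2/n), flip via reciprocity, reduce):
  pull out 2: (2/457) = +1  (since 457 mod 8 = 1)
  pull out 2: (2/457) = +1  (since 457 mod 8 = 1)
  reciprocity: (81/457) -> +(457/81)
  reduce: (52/81)
  pull out 2: (2/81) = +1  (since 81 mod 8 = 1)
  pull out 2: (2/81) = +1  (since 81 mod 8 = 1)
  reciprocity: (13/81) -> +(81/13)
  reduce: (3/13)
  reciprocity: (3/13) -> +(13/3)
  reduce: (1/3)
  (1/3) = 1
Product of signs = 1
(324/457) = 1

1


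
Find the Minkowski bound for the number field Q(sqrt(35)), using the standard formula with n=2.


d = 35, d mod 4 = 3, so disc(K) = 4d = 140; |disc(K)| = 140
Real quadratic field, so n = 2, s = r2 = 0, r1 = 2
M = (n!/n^n) * (4/pi)^s * sqrt(|disc(K)|) = (2!/2^2) * (4/pi)^0 * sqrt(140)
= 0.5 * 1.000000 * 11.832160
= 5.9161

5.9161


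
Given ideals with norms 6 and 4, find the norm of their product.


N(IJ) = N(I) * N(J)
= 6 * 4
= 24

24


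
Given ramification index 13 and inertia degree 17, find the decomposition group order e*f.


|D_P| = e * f
= 13 * 17
= 221

221


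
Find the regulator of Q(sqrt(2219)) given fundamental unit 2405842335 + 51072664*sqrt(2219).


epsilon = 2405842335 + 51072664*sqrt(2219)
= 4.8117e+09
R = ln(4.8117e+09)
= 22.2943

22.2943


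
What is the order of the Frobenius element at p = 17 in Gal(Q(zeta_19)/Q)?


The Frobenius at p in Gal(Q(zeta_n)/Q) = (Z/nZ)* is the class of p, so its order is ord_19(17), the smallest k >= 1 with 17^k = 1 mod 19.
n = 19 = 19, phi(19) = 18; the order divides phi(n).
Divisors of 18: 1, 2, 3, 6, 9, 18
Repeated squaring mod 19: 17^1 = 17, 17^2 = 4, 17^4 = 16, 17^8 = 9, 17^16 = 5
Test divisors in increasing order:
  k=1: 17^1 = 17 mod 19
  k=2: 17^2 = 4 mod 19
  k=3: 17^3 = 4 * 17 = 11 mod 19
  k=6: 17^6 = 16 * 4 = 7 mod 19
  k=9: 17^9 = 9 * 17 = 1 mod 19  <- first divisor giving 1
Order = 9

9


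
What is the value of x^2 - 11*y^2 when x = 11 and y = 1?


x^2 - d*y^2
= 11^2 - 11*1^2
= 121 - 11
= 110

110


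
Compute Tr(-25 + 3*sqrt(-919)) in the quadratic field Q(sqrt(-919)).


Tr(a + b*sqrt(d)) = (a + b*sqrt(d)) + (a - b*sqrt(d)) = 2a
= 2 * (-25)
= -50

-50


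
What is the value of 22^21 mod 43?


p = 43 is prime and the exponent is (p-1)/2 = 21, so by Euler's criterion 22^21 = (22/43) = +1 or -1 mod 43.
Compute by square-and-multiply:
  21 = 16 + 4 + 1 (binary 10101)
  Repeated squaring mod 43: 22^1 = 22, 22^2 = 11, 22^4 = 35, 22^8 = 21, 22^16 = 11
  22^21 = 22^16 * 22^4 * 22^1 = 11 * 35 * 22 mod 43
    11 * 35 = 385 = 41 mod 43
    41 * 22 = 902 = 42 mod 43
  22^21 = 42 mod 43
Result 42 = p - 1 = -1 mod 43: 22 is a quadratic non-residue mod 43. As a residue in [0, p-1] the value is 42.
22^21 mod 43 = 42

42


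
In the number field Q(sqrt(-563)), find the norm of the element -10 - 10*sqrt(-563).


N(a + b*sqrt(d)) = a^2 - d*b^2
= (-10)^2 - (-563)*(-10)^2
= 100 + 56300
= 56400

56400


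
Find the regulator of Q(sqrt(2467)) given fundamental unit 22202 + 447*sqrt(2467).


epsilon = 22202 + 447*sqrt(2467)
= 44404.0000
R = ln(44404.0000)
= 10.7011

10.7011


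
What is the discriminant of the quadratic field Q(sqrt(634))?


For K = Q(sqrt(d)) with d squarefree: disc(K) = d if d = 1 mod 4, and disc(K) = 4d if d = 2 or 3 mod 4.
Here d = 634, and d mod 4 = 2.
d = 2 mod 4, not 1 (O_K = Z[sqrt(d)]), so disc(K) = 4d = 4 * (634) = 2536

2536


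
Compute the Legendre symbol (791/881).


p = 881 is prime, so compute (791/881) with the reciprocity algorithm (Jacobi-symbol steps: pull out 2s via (2/n), flip via reciprocity, reduce):
  reciprocity: (791/881) -> +(881/791)
  reduce: (90/791)
  pull out 2: (2/791) = +1  (since 791 mod 8 = 7)
  reciprocity: (45/791) -> +(791/45)
  reduce: (26/45)
  pull out 2: (2/45) = -1  (since 45 mod 8 = 5)
  reciprocity: (13/45) -> +(45/13)
  reduce: (6/13)
  pull out 2: (2/13) = -1  (since 13 mod 8 = 5)
  reciprocity: (3/13) -> +(13/3)
  reduce: (1/3)
  (1/3) = 1
Product of signs = 1
(791/881) = 1

1


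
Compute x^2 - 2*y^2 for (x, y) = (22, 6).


x^2 - d*y^2
= 22^2 - 2*6^2
= 484 - 72
= 412

412


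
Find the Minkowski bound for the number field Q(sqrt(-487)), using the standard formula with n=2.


d = -487, d mod 4 = 1, so disc(K) = d = -487; |disc(K)| = 487
Imaginary quadratic field, so n = 2, s = r2 = 1, r1 = 0
M = (n!/n^n) * (4/pi)^s * sqrt(|disc(K)|) = (2!/2^2) * (4/pi)^1 * sqrt(487)
= 0.5 * 1.273240 * 22.068076
= 14.0490

14.0490


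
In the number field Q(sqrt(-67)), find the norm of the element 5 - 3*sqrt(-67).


N(a + b*sqrt(d)) = a^2 - d*b^2
= (5)^2 - (-67)*(-3)^2
= 25 + 603
= 628

628


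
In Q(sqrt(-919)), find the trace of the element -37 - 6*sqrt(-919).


Tr(a + b*sqrt(d)) = (a + b*sqrt(d)) + (a - b*sqrt(d)) = 2a
= 2 * (-37)
= -74

-74


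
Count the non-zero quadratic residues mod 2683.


For prime p, the number of non-zero quadratic residues is (p-1)/2.
= (2683-1)/2
= 1341

1341


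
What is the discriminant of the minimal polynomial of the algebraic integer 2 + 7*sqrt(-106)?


The element 2 + 7*sqrt(-106) has minimal polynomial:
x^2 - 4*x + 5198
Discriminant = (-4)^2 - 4*(5198)
= 16 - 20792
= -20776

-20776


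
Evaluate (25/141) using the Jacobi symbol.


Compute (25/141) via quadratic reciprocity:
  reciprocity: (25/141) -> +(141/25)
  reduce: (16/25)
  pull out 2: (2/25) = +1  (since 25 mod 8 = 1)
  pull out 2: (2/25) = +1  (since 25 mod 8 = 1)
  pull out 2: (2/25) = +1  (since 25 mod 8 = 1)
  pull out 2: (2/25) = +1  (since 25 mod 8 = 1)
  (1/25) = 1
Product of signs = 1

1


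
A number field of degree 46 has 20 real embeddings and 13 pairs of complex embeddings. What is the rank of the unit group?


By Dirichlet's unit theorem:
rank = r1 + r2 - 1
= 20 + 13 - 1
= 32

32


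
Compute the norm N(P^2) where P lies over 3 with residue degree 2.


N(P^a) = p^(a*f)
= 3^(2*2)
= 3^4
= 81

81


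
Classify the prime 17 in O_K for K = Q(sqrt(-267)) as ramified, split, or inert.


K = Q(sqrt(-267)). Since d mod 4 = 1, disc(K) = -267.
Check p | disc: -267 mod 17 = 5.
p does not divide disc. Compute Legendre symbol (d/p):
5^((17-1)/2) mod 17 = -1
(d/p) = -1, so p is inert: (p) stays prime with e=1, f=2, g=1.
Therefore p is inert.

inert


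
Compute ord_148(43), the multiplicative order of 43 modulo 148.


We want ord_148(43), the smallest k >= 1 with 43^k = 1 mod 148.
n = 148 = 2^2 * 37, phi(148) = 72; the order divides phi(n).
Divisors of 72: 1, 2, 3, 4, 6, 8, 9, 12, 18, 24, 36, 72
Repeated squaring mod 148: 43^1 = 43, 43^2 = 73, 43^4 = 1, 43^8 = 1, 43^16 = 1, 43^32 = 1, 43^64 = 1
Test divisors in increasing order:
  k=1: 43^1 = 43 mod 148
  k=2: 43^2 = 73 mod 148
  k=3: 43^3 = 73 * 43 = 31 mod 148
  k=4: 43^4 = 1 mod 148  <- first divisor giving 1
Order = 4

4


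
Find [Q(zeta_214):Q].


The degree equals Euler's totient phi(214).
214 = 2 * 107
phi(214) = 106

106


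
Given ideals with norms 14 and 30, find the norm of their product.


N(IJ) = N(I) * N(J)
= 14 * 30
= 420

420


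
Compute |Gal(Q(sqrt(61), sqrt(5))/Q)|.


The 2 square roots of distinct primes are multiplicatively independent over Q,
so [K:Q] = 2^2 and Gal(K/Q) is isomorphic to (Z/2Z)^2.
|Gal| = 2^2 = 4

4


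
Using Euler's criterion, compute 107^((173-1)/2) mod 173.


p = 173 is prime and the exponent is (p-1)/2 = 86, so by Euler's criterion 107^86 = (107/173) = +1 or -1 mod 173.
Compute by square-and-multiply:
  86 = 64 + 16 + 4 + 2 (binary 1010110)
  Repeated squaring mod 173: 107^1 = 107, 107^2 = 31, 107^4 = 96, 107^8 = 47, 107^16 = 133, 107^32 = 43, 107^64 = 119
  107^86 = 107^64 * 107^16 * 107^4 * 107^2 = 119 * 133 * 96 * 31 mod 173
    119 * 133 = 15827 = 84 mod 173
    84 * 96 = 8064 = 106 mod 173
    106 * 31 = 3286 = 172 mod 173
  107^86 = 172 mod 173
Result 172 = p - 1 = -1 mod 173: 107 is a quadratic non-residue mod 173. As a residue in [0, p-1] the value is 172.
107^86 mod 173 = 172

172


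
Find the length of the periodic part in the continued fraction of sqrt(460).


Run the CF algorithm for sqrt(460).
a_0 = floor(sqrt(460)) = 21; set m_0=0, q_0=1.
Recurrence: m' = q*a - m,  q' = (d - m'^2)/q,  a' = floor((a_0 + m')/q').
  step 1: m=21, q=19, a=2
  step 2: m=17, q=9, a=4
  step 3: m=19, q=11, a=3
  step 4: m=14, q=24, a=1
  step 5: m=10, q=15, a=2
  step 6: m=20, q=4, a=10
  step 7: m=20, q=15, a=2
  step 8: m=10, q=24, a=1
  step 9: m=14, q=11, a=3
  step 10: m=19, q=9, a=4
  step 11: m=17, q=19, a=2
  step 12: m=21, q=1, a=42
a_12 = 2*a_0 = 42, so the period closes here.
sqrt(460) = [21; 2, 4, 3, 1, 2, 10, 2, 1, 3, 4, 2, 42]
Period length = 12

12


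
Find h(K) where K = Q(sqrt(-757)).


K = Q(sqrt(-757)). d mod 4 = 3, so D = disc(K) = 4d = -3028
h(K) equals the number of primitive reduced positive-definite forms (a, b, c) = a*x^2 + b*x*y + c*y^2 with b^2 - 4ac = D,
where reduced means |b| <= a <= c, with b >= 0 whenever |b| = a or a = c, and primitive means gcd(a, b, c) = 1.
Reduced forces 3a^2 <= |D| = 3028, so 1 <= a <= 31; b must have the parity of D, and c = (b^2 - D)/(4a) must be an integer >= a.
Enumerate a = 1..31, b in [-a, a]:
  a=1: (1, 0, 757)  [1]
  a=2: (2, 2, 379)  [1]
  a=3..12: none
  a=13: (13, -12, 61), (13, 12, 61)  [2]
  a=14..16: none
  a=17: (17, -10, 46), (17, 10, 46)  [2]
  a=18..22: none
  a=23: (23, -10, 34), (23, 10, 34)  [2]
  a=24..25: none
  a=26: (26, -14, 31), (26, 14, 31)  [2]
  a=27..31: none
Total reduced forms: 1 + 1 + 2 + 2 + 2 + 2 = 10
h = 10

10


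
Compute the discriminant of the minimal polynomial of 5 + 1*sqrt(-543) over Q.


The element 5 + 1*sqrt(-543) has minimal polynomial:
x^2 - 10*x + 568
Discriminant = (-10)^2 - 4*(568)
= 100 - 2272
= -2172

-2172


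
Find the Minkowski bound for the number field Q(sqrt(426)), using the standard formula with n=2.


d = 426, d mod 4 = 2, so disc(K) = 4d = 1704; |disc(K)| = 1704
Real quadratic field, so n = 2, s = r2 = 0, r1 = 2
M = (n!/n^n) * (4/pi)^s * sqrt(|disc(K)|) = (2!/2^2) * (4/pi)^0 * sqrt(1704)
= 0.5 * 1.000000 * 41.279535
= 20.6398

20.6398


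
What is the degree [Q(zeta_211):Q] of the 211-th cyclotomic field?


The degree equals Euler's totient phi(211).
211 = 211
phi(211) = 210

210


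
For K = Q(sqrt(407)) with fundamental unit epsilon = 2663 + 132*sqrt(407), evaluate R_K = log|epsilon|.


epsilon = 2663 + 132*sqrt(407)
= 5325.9998
R = ln(5325.9998)
= 8.5804

8.5804


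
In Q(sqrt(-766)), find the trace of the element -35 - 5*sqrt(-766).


Tr(a + b*sqrt(d)) = (a + b*sqrt(d)) + (a - b*sqrt(d)) = 2a
= 2 * (-35)
= -70

-70


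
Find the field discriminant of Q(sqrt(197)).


For K = Q(sqrt(d)) with d squarefree: disc(K) = d if d = 1 mod 4, and disc(K) = 4d if d = 2 or 3 mod 4.
Here d = 197, and d mod 4 = 1.
d = 1 mod 4 (O_K = Z[(1+sqrt(d))/2]), so disc(K) = d = 197

197


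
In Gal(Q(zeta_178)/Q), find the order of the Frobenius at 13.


The Frobenius at p in Gal(Q(zeta_n)/Q) = (Z/nZ)* is the class of p, so its order is ord_178(13), the smallest k >= 1 with 13^k = 1 mod 178.
n = 178 = 2 * 89, phi(178) = 88; the order divides phi(n).
Divisors of 88: 1, 2, 4, 8, 11, 22, 44, 88
Repeated squaring mod 178: 13^1 = 13, 13^2 = 169, 13^4 = 81, 13^8 = 153, 13^16 = 91, 13^32 = 93, 13^64 = 105
Test divisors in increasing order:
  k=1: 13^1 = 13 mod 178
  k=2: 13^2 = 169 mod 178
  k=4: 13^4 = 81 mod 178
  k=8: 13^8 = 153 mod 178
  k=11: 13^11 = 153 * 169 * 13 = 77 mod 178
  k=22: 13^22 = 91 * 81 * 169 = 55 mod 178
  k=44: 13^44 = 93 * 153 * 81 = 177 mod 178
  k=88: 13^88 = 105 * 91 * 153 = 1 mod 178  <- first divisor giving 1
Order = 88

88


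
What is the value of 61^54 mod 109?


p = 109 is prime and the exponent is (p-1)/2 = 54, so by Euler's criterion 61^54 = (61/109) = +1 or -1 mod 109.
Compute by square-and-multiply:
  54 = 32 + 16 + 4 + 2 (binary 110110)
  Repeated squaring mod 109: 61^1 = 61, 61^2 = 15, 61^4 = 7, 61^8 = 49, 61^16 = 3, 61^32 = 9
  61^54 = 61^32 * 61^16 * 61^4 * 61^2 = 9 * 3 * 7 * 15 mod 109
    9 * 3 = 27 = 27 mod 109
    27 * 7 = 189 = 80 mod 109
    80 * 15 = 1200 = 1 mod 109
  61^54 = 1 mod 109
Result 1: 61 is a quadratic residue mod 109.
61^54 mod 109 = 1

1


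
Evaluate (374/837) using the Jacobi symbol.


Compute (374/837) via quadratic reciprocity:
  pull out 2: (2/837) = -1  (since 837 mod 8 = 5)
  reciprocity: (187/837) -> +(837/187)
  reduce: (89/187)
  reciprocity: (89/187) -> +(187/89)
  reduce: (9/89)
  reciprocity: (9/89) -> +(89/9)
  reduce: (8/9)
  pull out 2: (2/9) = +1  (since 9 mod 8 = 1)
  pull out 2: (2/9) = +1  (since 9 mod 8 = 1)
  pull out 2: (2/9) = +1  (since 9 mod 8 = 1)
  (1/9) = 1
Product of signs = -1

-1


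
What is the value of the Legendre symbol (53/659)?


p = 659 is prime, so compute (53/659) with the reciprocity algorithm (Jacobi-symbol steps: pull out 2s via (2/n), flip via reciprocity, reduce):
  reciprocity: (53/659) -> +(659/53)
  reduce: (23/53)
  reciprocity: (23/53) -> +(53/23)
  reduce: (7/23)
  reciprocity: (7/23) -> -(23/7)
  reduce: (2/7)
  pull out 2: (2/7) = +1  (since 7 mod 8 = 7)
  (1/7) = 1
Product of signs = -1
(53/659) = -1

-1


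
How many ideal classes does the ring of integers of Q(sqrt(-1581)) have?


K = Q(sqrt(-1581)). d mod 4 = 3, so D = disc(K) = 4d = -6324
h(K) equals the number of primitive reduced positive-definite forms (a, b, c) = a*x^2 + b*x*y + c*y^2 with b^2 - 4ac = D,
where reduced means |b| <= a <= c, with b >= 0 whenever |b| = a or a = c, and primitive means gcd(a, b, c) = 1.
Reduced forces 3a^2 <= |D| = 6324, so 1 <= a <= 45; b must have the parity of D, and c = (b^2 - D)/(4a) must be an integer >= a.
Enumerate a = 1..45, b in [-a, a]:
  a=1: (1, 0, 1581)  [1]
  a=2: (2, 2, 791)  [1]
  a=3: (3, 0, 527)  [1]
  a=4: none
  a=5: (5, -4, 317), (5, 4, 317)  [2]
  a=6: (6, 6, 265)  [1]
  a=7: (7, -2, 226), (7, 2, 226)  [2]
  a=8..9: none
  a=10: (10, -6, 159), (10, 6, 159)  [2]
  a=11: (11, -10, 146), (11, 10, 146)  [2]
  a=12..13: none
  a=14: (14, -2, 113), (14, 2, 113)  [2]
  a=15: (15, -6, 106), (15, 6, 106)  [2]
  a=16: none
  a=17: (17, 0, 93)  [1]
  a=18..20: none
  a=21: (21, -12, 77), (21, 12, 77)  [2]
  a=22: (22, -10, 73), (22, 10, 73)  [2]
  a=23: (23, -22, 74), (23, 22, 74)  [2]
  a=24: none
  a=25: (25, -24, 69), (25, 24, 69)  [2]
  a=26..29: none
  a=30: (30, -6, 53), (30, 6, 53)  [2]
  a=31: (31, 0, 51)  [1]
  a=32: none
  a=33: (33, -12, 49), (33, 12, 49)  [2]
  a=34: (34, 34, 55)  [1]
  a=35: (35, -26, 50), (35, -16, 47), (35, 16, 47), (35, 26, 50)  [4]
  a=36: none
  a=37: (37, -22, 46), (37, 22, 46)  [2]
  a=38..40: none
  a=41: (41, 20, 41)  [1]
  a=42: (42, -30, 43), (42, 30, 43)  [2]
  a=43..45: none
Total reduced forms: 1 + 1 + 1 + 2 + 1 + 2 + 2 + 2 + 2 + 2 + 1 + 2 + 2 + 2 + 2 + 2 + 1 + 2 + 1 + 4 + 2 + 1 + 2 = 40
h = 40

40


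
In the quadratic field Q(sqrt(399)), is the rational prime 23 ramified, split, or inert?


K = Q(sqrt(399)). Since d mod 4 = 3, disc(K) = 1596.
Check p | disc: 1596 mod 23 = 9.
p does not divide disc. Compute Legendre symbol (d/p):
8^((23-1)/2) mod 23 = 1
(d/p) = 1, so p splits: (p) = P*P' with e=1, f=1, g=2.
Therefore p is split.

split


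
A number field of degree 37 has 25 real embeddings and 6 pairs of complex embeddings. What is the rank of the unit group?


By Dirichlet's unit theorem:
rank = r1 + r2 - 1
= 25 + 6 - 1
= 30

30


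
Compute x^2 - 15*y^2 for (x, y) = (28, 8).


x^2 - d*y^2
= 28^2 - 15*8^2
= 784 - 960
= -176

-176


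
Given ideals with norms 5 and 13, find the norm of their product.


N(IJ) = N(I) * N(J)
= 5 * 13
= 65

65


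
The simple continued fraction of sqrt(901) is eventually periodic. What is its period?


Run the CF algorithm for sqrt(901).
a_0 = floor(sqrt(901)) = 30; set m_0=0, q_0=1.
Recurrence: m' = q*a - m,  q' = (d - m'^2)/q,  a' = floor((a_0 + m')/q').
  step 1: m=30, q=1, a=60
a_1 = 2*a_0 = 60, so the period closes here.
sqrt(901) = [30; 60]
Period length = 1

1


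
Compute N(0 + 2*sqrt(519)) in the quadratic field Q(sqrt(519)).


N(a + b*sqrt(d)) = a^2 - d*b^2
= (0)^2 - (519)*(2)^2
= 0 - 2076
= -2076

-2076


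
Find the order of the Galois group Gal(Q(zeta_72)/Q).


|Gal(Q(zeta_72)/Q)| = phi(72)
= 24

24


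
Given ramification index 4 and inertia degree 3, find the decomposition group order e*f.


|D_P| = e * f
= 4 * 3
= 12

12


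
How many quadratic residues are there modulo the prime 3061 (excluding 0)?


For prime p, the number of non-zero quadratic residues is (p-1)/2.
= (3061-1)/2
= 1530

1530


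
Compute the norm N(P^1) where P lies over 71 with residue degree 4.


N(P^a) = p^(a*f)
= 71^(1*4)
= 71^4
= 25411681

25411681


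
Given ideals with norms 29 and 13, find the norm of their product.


N(IJ) = N(I) * N(J)
= 29 * 13
= 377

377


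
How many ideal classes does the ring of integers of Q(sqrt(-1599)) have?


K = Q(sqrt(-1599)). d mod 4 = 1, so D = disc(K) = d = -1599
h(K) equals the number of primitive reduced positive-definite forms (a, b, c) = a*x^2 + b*x*y + c*y^2 with b^2 - 4ac = D,
where reduced means |b| <= a <= c, with b >= 0 whenever |b| = a or a = c, and primitive means gcd(a, b, c) = 1.
Reduced forces 3a^2 <= |D| = 1599, so 1 <= a <= 23; b must have the parity of D, and c = (b^2 - D)/(4a) must be an integer >= a.
Enumerate a = 1..23, b in [-a, a]:
  a=1: (1, 1, 400)  [1]
  a=2: (2, -1, 200), (2, 1, 200)  [2]
  a=3: (3, 3, 134)  [1]
  a=4: (4, -1, 100), (4, 1, 100)  [2]
  a=5: (5, -1, 80), (5, 1, 80)  [2]
  a=6: (6, -3, 67), (6, 3, 67)  [2]
  a=7: (7, -5, 58), (7, 5, 58)  [2]
  a=8: (8, -1, 50), (8, 1, 50)  [2]
  a=9: none
  a=10: (10, -9, 42), (10, -1, 40), (10, 1, 40), (10, 9, 42)  [4]
  a=11: none
  a=12: (12, -9, 35), (12, 9, 35)  [2]
  a=13: (13, 13, 34)  [1]
  a=14: (14, -9, 30), (14, -5, 29), (14, 5, 29), (14, 9, 30)  [4]
  a=15: (15, -9, 28), (15, 9, 28)  [2]
  a=16: (16, -1, 25), (16, 1, 25)  [2]
  a=17: (17, -13, 26), (17, 13, 26)  [2]
  a=18: none
  a=19: (19, -15, 24), (19, 15, 24)  [2]
  a=20: (20, -9, 21), (20, 1, 20), (20, 9, 21)  [3]
  a=21..23: none
Total reduced forms: 1 + 2 + 1 + 2 + 2 + 2 + 2 + 2 + 4 + 2 + 1 + 4 + 2 + 2 + 2 + 2 + 3 = 36
h = 36

36


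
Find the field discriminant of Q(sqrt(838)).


For K = Q(sqrt(d)) with d squarefree: disc(K) = d if d = 1 mod 4, and disc(K) = 4d if d = 2 or 3 mod 4.
Here d = 838, and d mod 4 = 2.
d = 2 mod 4, not 1 (O_K = Z[sqrt(d)]), so disc(K) = 4d = 4 * (838) = 3352

3352


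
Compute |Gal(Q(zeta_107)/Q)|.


|Gal(Q(zeta_107)/Q)| = phi(107)
= 106

106


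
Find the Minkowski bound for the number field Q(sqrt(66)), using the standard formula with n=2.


d = 66, d mod 4 = 2, so disc(K) = 4d = 264; |disc(K)| = 264
Real quadratic field, so n = 2, s = r2 = 0, r1 = 2
M = (n!/n^n) * (4/pi)^s * sqrt(|disc(K)|) = (2!/2^2) * (4/pi)^0 * sqrt(264)
= 0.5 * 1.000000 * 16.248077
= 8.1240

8.1240


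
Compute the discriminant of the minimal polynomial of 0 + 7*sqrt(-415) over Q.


The element 0 + 7*sqrt(-415) has minimal polynomial:
x^2 + 0*x + 20335
Discriminant = (0)^2 - 4*(20335)
= 0 - 81340
= -81340

-81340


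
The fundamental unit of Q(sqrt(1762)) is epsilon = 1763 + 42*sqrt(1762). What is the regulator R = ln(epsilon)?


epsilon = 1763 + 42*sqrt(1762)
= 3525.9997
R = ln(3525.9997)
= 8.1679

8.1679


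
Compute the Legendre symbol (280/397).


p = 397 is prime, so compute (280/397) with the reciprocity algorithm (Jacobi-symbol steps: pull out 2s via (2/n), flip via reciprocity, reduce):
  pull out 2: (2/397) = -1  (since 397 mod 8 = 5)
  pull out 2: (2/397) = -1  (since 397 mod 8 = 5)
  pull out 2: (2/397) = -1  (since 397 mod 8 = 5)
  reciprocity: (35/397) -> +(397/35)
  reduce: (12/35)
  pull out 2: (2/35) = -1  (since 35 mod 8 = 3)
  pull out 2: (2/35) = -1  (since 35 mod 8 = 3)
  reciprocity: (3/35) -> -(35/3)
  reduce: (2/3)
  pull out 2: (2/3) = -1  (since 3 mod 8 = 3)
  (1/3) = 1
Product of signs = -1
(280/397) = -1

-1


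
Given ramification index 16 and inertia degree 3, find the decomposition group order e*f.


|D_P| = e * f
= 16 * 3
= 48

48


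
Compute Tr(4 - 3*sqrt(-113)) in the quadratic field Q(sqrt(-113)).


Tr(a + b*sqrt(d)) = (a + b*sqrt(d)) + (a - b*sqrt(d)) = 2a
= 2 * (4)
= 8

8


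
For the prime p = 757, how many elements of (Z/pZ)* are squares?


For prime p, the number of non-zero quadratic residues is (p-1)/2.
= (757-1)/2
= 378

378


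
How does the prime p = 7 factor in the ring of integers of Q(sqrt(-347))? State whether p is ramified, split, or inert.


K = Q(sqrt(-347)). Since d mod 4 = 1, disc(K) = -347.
Check p | disc: -347 mod 7 = 3.
p does not divide disc. Compute Legendre symbol (d/p):
3^((7-1)/2) mod 7 = -1
(d/p) = -1, so p is inert: (p) stays prime with e=1, f=2, g=1.
Therefore p is inert.

inert


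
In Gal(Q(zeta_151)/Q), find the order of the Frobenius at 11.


The Frobenius at p in Gal(Q(zeta_n)/Q) = (Z/nZ)* is the class of p, so its order is ord_151(11), the smallest k >= 1 with 11^k = 1 mod 151.
n = 151 = 151, phi(151) = 150; the order divides phi(n).
Divisors of 150: 1, 2, 3, 5, 6, 10, 15, 25, 30, 50, 75, 150
Repeated squaring mod 151: 11^1 = 11, 11^2 = 121, 11^4 = 145, 11^8 = 36, 11^16 = 88, 11^32 = 43, 11^64 = 37, 11^128 = 10
Test divisors in increasing order:
  k=1: 11^1 = 11 mod 151
  k=2: 11^2 = 121 mod 151
  k=3: 11^3 = 121 * 11 = 123 mod 151
  k=5: 11^5 = 145 * 11 = 85 mod 151
  k=6: 11^6 = 145 * 121 = 29 mod 151
  k=10: 11^10 = 36 * 121 = 128 mod 151
  k=15: 11^15 = 36 * 145 * 121 * 11 = 8 mod 151
  k=25: 11^25 = 88 * 36 * 11 = 118 mod 151
  k=30: 11^30 = 88 * 36 * 145 * 121 = 64 mod 151
  k=50: 11^50 = 43 * 88 * 121 = 32 mod 151
  k=75: 11^75 = 37 * 36 * 121 * 11 = 1 mod 151  <- first divisor giving 1
Order = 75

75


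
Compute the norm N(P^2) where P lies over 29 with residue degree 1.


N(P^a) = p^(a*f)
= 29^(2*1)
= 29^2
= 841

841


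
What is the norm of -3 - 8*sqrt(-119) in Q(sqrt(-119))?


N(a + b*sqrt(d)) = a^2 - d*b^2
= (-3)^2 - (-119)*(-8)^2
= 9 + 7616
= 7625

7625


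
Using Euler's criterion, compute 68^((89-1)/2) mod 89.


p = 89 is prime and the exponent is (p-1)/2 = 44, so by Euler's criterion 68^44 = (68/89) = +1 or -1 mod 89.
Compute by square-and-multiply:
  44 = 32 + 8 + 4 (binary 101100)
  Repeated squaring mod 89: 68^1 = 68, 68^2 = 85, 68^4 = 16, 68^8 = 78, 68^16 = 32, 68^32 = 45
  68^44 = 68^32 * 68^8 * 68^4 = 45 * 78 * 16 mod 89
    45 * 78 = 3510 = 39 mod 89
    39 * 16 = 624 = 1 mod 89
  68^44 = 1 mod 89
Result 1: 68 is a quadratic residue mod 89.
68^44 mod 89 = 1

1


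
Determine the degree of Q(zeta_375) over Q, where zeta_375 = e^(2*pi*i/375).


The degree equals Euler's totient phi(375).
375 = 3 * 5^3
phi(375) = 200

200


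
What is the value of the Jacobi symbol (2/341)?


Compute (2/341) via quadratic reciprocity:
  pull out 2: (2/341) = -1  (since 341 mod 8 = 5)
  (1/341) = 1
Product of signs = -1

-1


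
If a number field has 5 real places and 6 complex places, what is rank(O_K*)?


By Dirichlet's unit theorem:
rank = r1 + r2 - 1
= 5 + 6 - 1
= 10

10


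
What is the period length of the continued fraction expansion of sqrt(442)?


Run the CF algorithm for sqrt(442).
a_0 = floor(sqrt(442)) = 21; set m_0=0, q_0=1.
Recurrence: m' = q*a - m,  q' = (d - m'^2)/q,  a' = floor((a_0 + m')/q').
  step 1: m=21, q=1, a=42
a_1 = 2*a_0 = 42, so the period closes here.
sqrt(442) = [21; 42]
Period length = 1

1


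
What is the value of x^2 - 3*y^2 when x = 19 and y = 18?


x^2 - d*y^2
= 19^2 - 3*18^2
= 361 - 972
= -611

-611


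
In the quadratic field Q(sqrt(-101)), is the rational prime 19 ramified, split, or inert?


K = Q(sqrt(-101)). Since d mod 4 = 3, disc(K) = -404.
Check p | disc: -404 mod 19 = 14.
p does not divide disc. Compute Legendre symbol (d/p):
13^((19-1)/2) mod 19 = -1
(d/p) = -1, so p is inert: (p) stays prime with e=1, f=2, g=1.
Therefore p is inert.

inert


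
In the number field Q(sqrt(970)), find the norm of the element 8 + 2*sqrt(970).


N(a + b*sqrt(d)) = a^2 - d*b^2
= (8)^2 - (970)*(2)^2
= 64 - 3880
= -3816

-3816


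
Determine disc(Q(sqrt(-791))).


For K = Q(sqrt(d)) with d squarefree: disc(K) = d if d = 1 mod 4, and disc(K) = 4d if d = 2 or 3 mod 4.
Here d = -791, and d mod 4 = 1.
d = 1 mod 4 (O_K = Z[(1+sqrt(d))/2]), so disc(K) = d = -791

-791


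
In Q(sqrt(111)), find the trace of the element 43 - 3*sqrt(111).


Tr(a + b*sqrt(d)) = (a + b*sqrt(d)) + (a - b*sqrt(d)) = 2a
= 2 * (43)
= 86

86


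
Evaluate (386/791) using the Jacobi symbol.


Compute (386/791) via quadratic reciprocity:
  pull out 2: (2/791) = +1  (since 791 mod 8 = 7)
  reciprocity: (193/791) -> +(791/193)
  reduce: (19/193)
  reciprocity: (19/193) -> +(193/19)
  reduce: (3/19)
  reciprocity: (3/19) -> -(19/3)
  reduce: (1/3)
  (1/3) = 1
Product of signs = -1

-1


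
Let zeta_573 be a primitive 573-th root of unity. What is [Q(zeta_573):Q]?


The degree equals Euler's totient phi(573).
573 = 3 * 191
phi(573) = 380

380


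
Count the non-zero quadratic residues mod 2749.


For prime p, the number of non-zero quadratic residues is (p-1)/2.
= (2749-1)/2
= 1374

1374


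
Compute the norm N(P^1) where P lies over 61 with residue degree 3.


N(P^a) = p^(a*f)
= 61^(1*3)
= 61^3
= 226981

226981
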